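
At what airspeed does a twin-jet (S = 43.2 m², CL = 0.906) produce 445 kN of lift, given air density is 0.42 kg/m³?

L = ½ρv²S·CL ⇒ v = √(2L/(ρ·S·CL))
v = √(2 × 4.45×10^5 / (0.42 × 43.2 × 0.906)) = √54140 = 233 m/s

v = 233 m/s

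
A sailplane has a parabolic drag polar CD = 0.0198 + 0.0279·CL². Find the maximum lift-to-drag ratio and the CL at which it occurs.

(L/D)max = 21.3, at CL = 0.842

For CD = CD0 + K·CL², (L/D)max occurs at CL* = √(CD0/K) and equals 1/(2√(K·CD0)).
(L/D)max = 1/(2√(0.0279 × 0.0198)) = 1/(2 × 0.0235) = 21.3
CL* = √(0.0198/0.0279) = 0.842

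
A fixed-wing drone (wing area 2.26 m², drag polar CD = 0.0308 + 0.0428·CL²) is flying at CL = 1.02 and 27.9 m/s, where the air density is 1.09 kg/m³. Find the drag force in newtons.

D = 72.2 N

CD = 0.0308 + 0.0428 × 1.02² = 0.07533
D = ½ρv²S·CD = ½ × 1.09 × 27.9² × 2.26 × 0.07533 = 72.2 N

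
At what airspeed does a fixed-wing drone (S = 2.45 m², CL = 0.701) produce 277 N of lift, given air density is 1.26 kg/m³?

v = 16 m/s

L = ½ρv²S·CL ⇒ v = √(2L/(ρ·S·CL))
v = √(2 × 277 / (1.26 × 2.45 × 0.701)) = √256 = 16 m/s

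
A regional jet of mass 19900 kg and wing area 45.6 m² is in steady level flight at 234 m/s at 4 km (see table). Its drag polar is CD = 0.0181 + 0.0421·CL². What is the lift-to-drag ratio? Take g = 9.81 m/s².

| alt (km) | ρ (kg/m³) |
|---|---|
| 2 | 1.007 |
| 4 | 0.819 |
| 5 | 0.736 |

At 4 km, from the table: ρ = 0.819 kg/m³.
In steady level flight, lift balances weight: W = mg = 19900 × 9.81 = 1.9522×10^5 N.
Dynamic pressure q = 0.5 × 0.819 × 234² = 22420 Pa.
Required CL = L/(qS) = 1.9522×10^5/(22420·45.6) = 0.1909.
CD = 0.0181 + 0.0421 × 0.1909² = 0.01963.
L/D = CL/CD = 0.1909 / 0.01963 = 9.72

L/D = 9.72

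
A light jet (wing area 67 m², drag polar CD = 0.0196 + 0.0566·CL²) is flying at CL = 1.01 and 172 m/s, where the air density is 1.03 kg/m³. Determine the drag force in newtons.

D = 78900 N

CD = 0.0196 + 0.0566 × 1.01² = 0.07734
D = ½ρv²S·CD = ½ × 1.03 × 172² × 67 × 0.07734 = 78900 N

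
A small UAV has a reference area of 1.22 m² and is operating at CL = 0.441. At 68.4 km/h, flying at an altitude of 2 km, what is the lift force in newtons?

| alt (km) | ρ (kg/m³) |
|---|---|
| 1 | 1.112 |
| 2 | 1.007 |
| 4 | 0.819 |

At 2 km, from the table: ρ = 1.007 kg/m³.
Convert speed: v = 68.4 km/h ÷ 3.6 = 19 m/s.
L = ½ρv²S·CL = ½ × 1.007 × 19² × 1.22 × 0.441 = 97.8 N

L = 97.8 N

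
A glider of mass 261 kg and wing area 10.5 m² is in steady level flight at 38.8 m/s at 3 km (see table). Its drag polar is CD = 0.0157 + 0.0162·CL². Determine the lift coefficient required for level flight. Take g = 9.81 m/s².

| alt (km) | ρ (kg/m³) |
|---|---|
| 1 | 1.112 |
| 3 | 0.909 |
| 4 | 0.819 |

At 3 km, from the table: ρ = 0.909 kg/m³.
In steady level flight, lift balances weight: W = mg = 261 × 9.81 = 2560.4 N.
q = ½ρv² = ½ × 0.909 × 38.8² = 684.2 Pa.
Required CL = L/(qS) = 2560.4/(684.2·10.5) = 0.3564.

CL = 0.356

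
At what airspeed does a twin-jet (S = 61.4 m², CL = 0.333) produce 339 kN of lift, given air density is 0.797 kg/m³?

L = ½ρv²S·CL ⇒ v = √(2L/(ρ·S·CL))
v = √(2 × 3.39×10^5 / (0.797 × 61.4 × 0.333)) = √41610 = 204 m/s

v = 204 m/s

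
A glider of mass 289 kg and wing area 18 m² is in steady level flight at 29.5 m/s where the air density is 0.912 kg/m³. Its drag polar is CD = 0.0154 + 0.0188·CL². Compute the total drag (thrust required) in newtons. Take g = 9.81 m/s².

Weight W = mg = 289 × 9.81 = 2835.1 N; in level flight L = W.
q = ½ρv² = ½ × 0.912 × 29.5² = 396.8 Pa.
CL = 2W/(ρv²S) = 2×2835.1/(0.912×29.5²×18) = 0.3969.
CD = 0.0154 + 0.0188 × 0.3969² = 0.01836.
D = q·S·CD = 396.8 × 18 × 0.01836 = 131.2 N

D = 131 N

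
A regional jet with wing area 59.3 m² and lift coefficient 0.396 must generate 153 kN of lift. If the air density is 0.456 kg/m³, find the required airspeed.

L = ½ρv²S·CL ⇒ v = √(2L/(ρ·S·CL))
v = √(2 × 1.53×10^5 / (0.456 × 59.3 × 0.396)) = √28580 = 169 m/s

v = 169 m/s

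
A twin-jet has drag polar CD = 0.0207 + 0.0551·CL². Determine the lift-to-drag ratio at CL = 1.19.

L/D = 12.1

CD = 0.0207 + 0.0551 × 1.19² = 0.09873
L/D = CL/CD = 1.19 / 0.09873 = 12.1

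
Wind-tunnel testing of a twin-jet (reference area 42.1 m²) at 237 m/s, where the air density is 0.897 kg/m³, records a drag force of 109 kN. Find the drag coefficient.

From D = ½ρv²S·CD, rearranging gives CD = 2D/(ρv²S).
CD = 2 × 1.09×10^5 / (0.897 × 237² × 42.1) = 0.103

CD = 0.103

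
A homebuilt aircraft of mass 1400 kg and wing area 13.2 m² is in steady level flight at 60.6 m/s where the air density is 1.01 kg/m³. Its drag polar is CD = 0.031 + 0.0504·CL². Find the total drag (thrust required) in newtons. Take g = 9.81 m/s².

D = 1150 N

Level flight ⇒ L = W = m·g = 1400 × 9.81 = 13734 N.
Dynamic pressure q = 0.5 × 1.01 × 60.6² = 1855 Pa.
Required CL = L/(qS) = 13734/(1855·13.2) = 0.561.
CD = 0.031 + 0.0504 × 0.561² = 0.04686.
D = q·S·CD = 1855 × 13.2 × 0.04686 = 1147 N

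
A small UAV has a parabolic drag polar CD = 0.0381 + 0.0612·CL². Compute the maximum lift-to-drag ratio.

For CD = CD0 + K·CL², (L/D)max occurs at CL* = √(CD0/K) and equals 1/(2√(K·CD0)).
(L/D)max = 1/(2√(0.0612 × 0.0381)) = 1/(2 × 0.04829) = 10.4

(L/D)max = 10.4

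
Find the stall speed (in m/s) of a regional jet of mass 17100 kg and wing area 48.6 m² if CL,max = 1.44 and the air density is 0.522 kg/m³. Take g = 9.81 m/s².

V_stall = 95.8 m/s

At stall, lift equals weight: L = W = m·g = 17100 × 9.81 = 1.678×10^5 N.
From L = ½ρV²S·CL,max = W: V_stall = √(2W/(ρSCL,max)) = √(2·1.678×10^5/(0.522·48.6·1.44))
V_stall = √9184 = 95.8 m/s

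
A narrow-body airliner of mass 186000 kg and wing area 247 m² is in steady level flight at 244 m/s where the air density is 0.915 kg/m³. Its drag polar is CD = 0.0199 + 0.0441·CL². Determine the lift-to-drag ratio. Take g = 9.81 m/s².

In steady level flight, lift balances weight: W = mg = 186000 × 9.81 = 1.8247×10^6 N.
q = ½ρv² = ½ × 0.915 × 244² = 27240 Pa.
CL = W/(q·S) = 1.8247×10^6 / (27240 × 247) = 0.2712.
CD = 0.0199 + 0.0441 × 0.2712² = 0.02314.
L/D = CL/CD = 0.2712 / 0.02314 = 11.7

L/D = 11.7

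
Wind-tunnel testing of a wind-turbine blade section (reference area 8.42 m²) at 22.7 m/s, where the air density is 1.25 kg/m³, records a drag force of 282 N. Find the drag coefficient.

CD = 0.104

From D = ½ρv²S·CD, rearranging gives CD = 2D/(ρv²S).
CD = 2 × 282 / (1.25 × 22.7² × 8.42) = 0.104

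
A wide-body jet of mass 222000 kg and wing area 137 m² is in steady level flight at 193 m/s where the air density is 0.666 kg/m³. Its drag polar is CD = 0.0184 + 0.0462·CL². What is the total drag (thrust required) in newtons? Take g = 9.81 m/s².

D = 1.6×10^5 N

In steady level flight, lift balances weight: W = mg = 222000 × 9.81 = 2.1778×10^6 N.
Dynamic pressure q = 0.5 × 0.666 × 193² = 12400 Pa.
Required CL = L/(qS) = 2.1778×10^6/(12400·137) = 1.282.
CD = 0.0184 + 0.0462 × 1.282² = 0.09428.
D = q·S·CD = 12400 × 137 × 0.09428 = 1.602×10^5 N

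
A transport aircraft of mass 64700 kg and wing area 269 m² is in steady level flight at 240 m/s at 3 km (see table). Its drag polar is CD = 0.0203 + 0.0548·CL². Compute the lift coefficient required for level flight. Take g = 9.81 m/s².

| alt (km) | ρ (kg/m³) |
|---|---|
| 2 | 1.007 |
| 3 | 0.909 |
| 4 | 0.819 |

CL = 0.0901

At 3 km, from the table: ρ = 0.909 kg/m³.
Level flight ⇒ L = W = m·g = 64700 × 9.81 = 6.3471×10^5 N.
q = ½ρv² = ½ × 0.909 × 240² = 26180 Pa.
CL = 2W/(ρv²S) = 2×6.3471×10^5/(0.909×240²×269) = 0.09013.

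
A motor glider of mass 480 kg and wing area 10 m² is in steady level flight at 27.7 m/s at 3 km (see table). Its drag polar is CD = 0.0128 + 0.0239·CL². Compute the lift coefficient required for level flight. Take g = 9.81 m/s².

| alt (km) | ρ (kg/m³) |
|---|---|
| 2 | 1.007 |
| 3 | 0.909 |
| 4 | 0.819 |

CL = 1.35

At 3 km, from the table: ρ = 0.909 kg/m³.
Level flight ⇒ L = W = m·g = 480 × 9.81 = 4708.8 N.
q = ½ρv² = ½ × 0.909 × 27.7² = 348.7 Pa.
Required CL = L/(qS) = 4708.8/(348.7·10) = 1.35.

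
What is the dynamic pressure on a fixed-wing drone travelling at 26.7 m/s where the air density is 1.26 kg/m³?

q = ½ρv² = ½ × 1.26 × 26.7² = 449 Pa

q = 449 Pa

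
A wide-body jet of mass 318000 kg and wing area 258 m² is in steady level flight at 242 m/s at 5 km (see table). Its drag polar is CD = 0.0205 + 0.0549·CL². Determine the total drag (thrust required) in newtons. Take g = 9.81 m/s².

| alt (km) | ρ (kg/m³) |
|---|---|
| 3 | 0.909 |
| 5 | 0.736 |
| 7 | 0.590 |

At 5 km, from the table: ρ = 0.736 kg/m³.
Level flight ⇒ L = W = m·g = 318000 × 9.81 = 3.1196×10^6 N.
Dynamic pressure q = 0.5 × 0.736 × 242² = 21550 Pa.
Required CL = L/(qS) = 3.1196×10^6/(21550·258) = 0.561.
CD = 0.0205 + 0.0549 × 0.561² = 0.03778.
D = q·S·CD = 21550 × 258 × 0.03778 = 2.101×10^5 N

D = 2.1×10^5 N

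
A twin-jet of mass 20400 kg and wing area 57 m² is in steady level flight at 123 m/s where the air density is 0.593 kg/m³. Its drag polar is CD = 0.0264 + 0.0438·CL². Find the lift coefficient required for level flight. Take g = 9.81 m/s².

Level flight ⇒ L = W = m·g = 20400 × 9.81 = 2.0012×10^5 N.
Dynamic pressure q = 0.5 × 0.593 × 123² = 4486 Pa.
CL = 2W/(ρv²S) = 2×2.0012×10^5/(0.593×123²×57) = 0.7827.

CL = 0.783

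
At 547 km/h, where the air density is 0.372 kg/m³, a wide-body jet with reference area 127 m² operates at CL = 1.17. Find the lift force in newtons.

L = 6.38×10^5 N

Convert speed: v = 547 km/h ÷ 3.6 = 151.9 m/s.
L = ½ρv²S·CL = ½ × 0.372 × 151.9² × 127 × 1.17 = 6.38×10^5 N ≈ 638 kN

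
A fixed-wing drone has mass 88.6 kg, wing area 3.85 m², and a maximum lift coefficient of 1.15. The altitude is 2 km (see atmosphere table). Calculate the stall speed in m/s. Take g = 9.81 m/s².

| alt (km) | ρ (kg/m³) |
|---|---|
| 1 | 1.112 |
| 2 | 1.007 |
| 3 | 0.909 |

At 2 km, from the table: ρ = 1.007 kg/m³.
At stall, lift equals weight: L = W = m·g = 88.6 × 9.81 = 869.2 N.
From L = ½ρV²S·CL,max = W: V_stall = √(2W/(ρSCL,max)) = √(2·869.2/(1.007·3.85·1.15))
V_stall = √389.9 = 19.7 m/s

V_stall = 19.7 m/s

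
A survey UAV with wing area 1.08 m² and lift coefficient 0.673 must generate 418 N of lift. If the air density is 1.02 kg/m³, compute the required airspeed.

v = 33.6 m/s

L = ½ρv²S·CL ⇒ v = √(2L/(ρ·S·CL))
v = √(2 × 418 / (1.02 × 1.08 × 0.673)) = √1128 = 33.6 m/s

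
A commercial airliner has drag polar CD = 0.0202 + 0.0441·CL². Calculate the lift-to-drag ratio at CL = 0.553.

L/D = 16.4

CD = 0.0202 + 0.0441 × 0.553² = 0.03369
L/D = CL/CD = 0.553 / 0.03369 = 16.4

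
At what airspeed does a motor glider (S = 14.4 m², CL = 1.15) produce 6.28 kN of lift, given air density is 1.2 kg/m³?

v = 25.1 m/s

L = ½ρv²S·CL ⇒ v = √(2L/(ρ·S·CL))
v = √(2 × 6280 / (1.2 × 14.4 × 1.15)) = √632 = 25.1 m/s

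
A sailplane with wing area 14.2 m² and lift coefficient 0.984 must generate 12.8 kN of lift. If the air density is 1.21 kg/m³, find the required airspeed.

L = ½ρv²S·CL ⇒ v = √(2L/(ρ·S·CL))
v = √(2 × 12800 / (1.21 × 14.2 × 0.984)) = √1514 = 38.9 m/s

v = 38.9 m/s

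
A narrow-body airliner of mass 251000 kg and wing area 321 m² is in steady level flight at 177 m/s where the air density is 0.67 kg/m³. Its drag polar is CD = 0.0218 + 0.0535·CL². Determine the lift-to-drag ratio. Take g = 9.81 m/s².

L/D = 14.5

Weight W = mg = 251000 × 9.81 = 2.4623×10^6 N; in level flight L = W.
Dynamic pressure q = 0.5 × 0.67 × 177² = 10500 Pa.
CL = W/(q·S) = 2.4623×10^6 / (10500 × 321) = 0.7309.
CD = 0.0218 + 0.0535 × 0.7309² = 0.05038.
L/D = CL/CD = 0.7309 / 0.05038 = 14.5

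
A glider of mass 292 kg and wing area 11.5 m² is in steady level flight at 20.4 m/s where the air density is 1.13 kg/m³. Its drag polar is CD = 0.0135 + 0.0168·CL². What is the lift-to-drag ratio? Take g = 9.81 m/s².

In steady level flight, lift balances weight: W = mg = 292 × 9.81 = 2864.5 N.
q = ½ρv² = ½ × 1.13 × 20.4² = 235.1 Pa.
CL = W/(q·S) = 2864.5 / (235.1 × 11.5) = 1.059.
CD = 0.0135 + 0.0168 × 1.059² = 0.03235.
L/D = CL/CD = 1.059 / 0.03235 = 32.7

L/D = 32.7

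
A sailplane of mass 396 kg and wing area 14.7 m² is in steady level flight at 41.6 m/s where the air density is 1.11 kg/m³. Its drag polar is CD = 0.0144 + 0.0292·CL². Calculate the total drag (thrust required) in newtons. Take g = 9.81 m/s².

D = 235 N

Level flight ⇒ L = W = m·g = 396 × 9.81 = 3884.8 N.
q = ½ρv² = ½ × 1.11 × 41.6² = 960.5 Pa.
CL = 2W/(ρv²S) = 2×3884.8/(1.11×41.6²×14.7) = 0.2751.
CD = 0.0144 + 0.0292 × 0.2751² = 0.01661.
D = q·S·CD = 960.5 × 14.7 × 0.01661 = 234.5 N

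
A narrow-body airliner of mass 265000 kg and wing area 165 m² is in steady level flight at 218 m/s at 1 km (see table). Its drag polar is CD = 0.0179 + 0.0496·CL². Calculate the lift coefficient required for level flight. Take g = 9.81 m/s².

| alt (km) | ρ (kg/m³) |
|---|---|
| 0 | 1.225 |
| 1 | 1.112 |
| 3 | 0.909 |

CL = 0.596

At 1 km, from the table: ρ = 1.112 kg/m³.
Weight W = mg = 265000 × 9.81 = 2.5996×10^6 N; in level flight L = W.
Dynamic pressure q = 0.5 × 1.112 × 218² = 26420 Pa.
Required CL = L/(qS) = 2.5996×10^6/(26420·165) = 0.5963.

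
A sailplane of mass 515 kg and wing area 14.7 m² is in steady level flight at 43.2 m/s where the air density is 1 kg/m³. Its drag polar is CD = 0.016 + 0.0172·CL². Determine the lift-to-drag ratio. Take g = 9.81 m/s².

Weight W = mg = 515 × 9.81 = 5052.2 N; in level flight L = W.
q = ½ρv² = ½ × 1 × 43.2² = 933.1 Pa.
CL = 2W/(ρv²S) = 2×5052.2/(1×43.2²×14.7) = 0.3683.
CD = 0.016 + 0.0172 × 0.3683² = 0.01833.
L/D = CL/CD = 0.3683 / 0.01833 = 20.1

L/D = 20.1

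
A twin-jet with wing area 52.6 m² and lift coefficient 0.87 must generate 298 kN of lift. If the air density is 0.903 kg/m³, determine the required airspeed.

L = ½ρv²S·CL ⇒ v = √(2L/(ρ·S·CL))
v = √(2 × 2.98×10^5 / (0.903 × 52.6 × 0.87)) = √14420 = 120 m/s

v = 120 m/s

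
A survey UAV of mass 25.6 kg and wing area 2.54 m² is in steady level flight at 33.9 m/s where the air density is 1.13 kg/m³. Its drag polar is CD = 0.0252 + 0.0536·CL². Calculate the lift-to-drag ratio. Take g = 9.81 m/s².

Weight W = mg = 25.6 × 9.81 = 251.14 N; in level flight L = W.
q = ½ρv² = ½ × 1.13 × 33.9² = 649.3 Pa.
CL = W/(q·S) = 251.14 / (649.3 × 2.54) = 0.1523.
CD = 0.0252 + 0.0536 × 0.1523² = 0.02644.
L/D = CL/CD = 0.1523 / 0.02644 = 5.76

L/D = 5.76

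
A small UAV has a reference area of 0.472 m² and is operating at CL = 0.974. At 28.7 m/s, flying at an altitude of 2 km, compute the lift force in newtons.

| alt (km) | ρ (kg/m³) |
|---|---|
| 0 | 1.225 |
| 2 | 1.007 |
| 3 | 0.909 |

L = 191 N

At 2 km, from the table: ρ = 1.007 kg/m³.
Dynamic pressure q = ½ρv² = ½ × 1.007 × 28.7² = 414.7 Pa.
L = q·S·CL = 414.7 × 0.472 × 0.974 = 191 N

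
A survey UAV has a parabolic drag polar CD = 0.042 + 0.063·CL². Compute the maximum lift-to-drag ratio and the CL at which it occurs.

For CD = CD0 + K·CL², (L/D)max occurs at CL* = √(CD0/K) and equals 1/(2√(K·CD0)).
(L/D)max = 1/(2√(0.063 × 0.042)) = 1/(2 × 0.05144) = 9.72
CL* = √(0.042/0.063) = 0.816

(L/D)max = 9.72, at CL = 0.816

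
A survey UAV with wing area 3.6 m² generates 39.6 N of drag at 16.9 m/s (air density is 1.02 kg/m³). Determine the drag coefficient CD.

CD = 0.0755

From D = ½ρv²S·CD, rearranging gives CD = 2D/(ρv²S).
CD = 2 × 39.6 / (1.02 × 16.9² × 3.6) = 0.0755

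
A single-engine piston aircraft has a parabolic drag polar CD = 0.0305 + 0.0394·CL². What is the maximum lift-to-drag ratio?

(L/D)max = 14.4

For CD = CD0 + K·CL², (L/D)max occurs at CL* = √(CD0/K) and equals 1/(2√(K·CD0)).
(L/D)max = 1/(2√(0.0394 × 0.0305)) = 1/(2 × 0.03467) = 14.4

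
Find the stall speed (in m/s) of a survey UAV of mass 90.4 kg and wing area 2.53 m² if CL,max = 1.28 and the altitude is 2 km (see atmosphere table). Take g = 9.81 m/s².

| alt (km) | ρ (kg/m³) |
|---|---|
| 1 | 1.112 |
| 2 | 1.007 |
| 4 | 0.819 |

V_stall = 23.3 m/s

At 2 km, from the table: ρ = 1.007 kg/m³.
At stall, lift equals weight: L = W = m·g = 90.4 × 9.81 = 886.8 N.
From L = ½ρV²S·CL,max = W: V_stall = √(2W/(ρSCL,max)) = √(2·886.8/(1.007·2.53·1.28))
V_stall = √543.9 = 23.3 m/s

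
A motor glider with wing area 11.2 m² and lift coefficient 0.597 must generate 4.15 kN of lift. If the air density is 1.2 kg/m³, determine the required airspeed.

L = ½ρv²S·CL ⇒ v = √(2L/(ρ·S·CL))
v = √(2 × 4150 / (1.2 × 11.2 × 0.597)) = √1034 = 32.2 m/s

v = 32.2 m/s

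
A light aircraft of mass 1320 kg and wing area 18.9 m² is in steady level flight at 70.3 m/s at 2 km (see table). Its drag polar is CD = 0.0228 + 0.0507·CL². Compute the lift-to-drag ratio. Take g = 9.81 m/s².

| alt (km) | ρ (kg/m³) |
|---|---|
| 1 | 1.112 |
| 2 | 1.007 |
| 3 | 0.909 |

L/D = 10.3

At 2 km, from the table: ρ = 1.007 kg/m³.
Weight W = mg = 1320 × 9.81 = 12949 N; in level flight L = W.
Dynamic pressure q = 0.5 × 1.007 × 70.3² = 2488 Pa.
CL = 2W/(ρv²S) = 2×12949/(1.007×70.3²×18.9) = 0.2753.
CD = 0.0228 + 0.0507 × 0.2753² = 0.02664.
L/D = CL/CD = 0.2753 / 0.02664 = 10.3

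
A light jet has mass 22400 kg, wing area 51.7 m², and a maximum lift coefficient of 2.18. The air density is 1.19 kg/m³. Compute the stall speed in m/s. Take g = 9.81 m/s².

V_stall = 57.2 m/s

Weight W = mg = 22400 × 9.81 = 2.197×10^5 N.
From L = ½ρV²S·CL,max = W: V_stall = √(2W/(ρSCL,max)) = √(2·2.197×10^5/(1.19·51.7·2.18))
V_stall = √3277 = 57.2 m/s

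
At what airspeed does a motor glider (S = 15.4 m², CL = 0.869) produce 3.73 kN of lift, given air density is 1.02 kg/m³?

v = 23.4 m/s

L = ½ρv²S·CL ⇒ v = √(2L/(ρ·S·CL))
v = √(2 × 3730 / (1.02 × 15.4 × 0.869)) = √546.5 = 23.4 m/s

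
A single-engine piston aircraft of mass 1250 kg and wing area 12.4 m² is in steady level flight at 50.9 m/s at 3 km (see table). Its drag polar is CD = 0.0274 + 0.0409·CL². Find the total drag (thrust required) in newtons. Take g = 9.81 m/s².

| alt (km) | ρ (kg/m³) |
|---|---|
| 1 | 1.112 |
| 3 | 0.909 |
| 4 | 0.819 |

At 3 km, from the table: ρ = 0.909 kg/m³.
Level flight ⇒ L = W = m·g = 1250 × 9.81 = 12262 N.
Dynamic pressure q = 0.5 × 0.909 × 50.9² = 1178 Pa.
Required CL = L/(qS) = 12262/(1178·12.4) = 0.8398.
CD = 0.0274 + 0.0409 × 0.8398² = 0.05625.
D = q·S·CD = 1178 × 12.4 × 0.05625 = 821.3 N

D = 821 N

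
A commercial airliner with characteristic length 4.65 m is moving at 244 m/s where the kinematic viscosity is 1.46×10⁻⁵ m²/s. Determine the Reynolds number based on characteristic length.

Re = v·c/ν = 244 × 4.65 / (1.46×10⁻⁵) = 7.77×10^7

Re = 7.77×10^7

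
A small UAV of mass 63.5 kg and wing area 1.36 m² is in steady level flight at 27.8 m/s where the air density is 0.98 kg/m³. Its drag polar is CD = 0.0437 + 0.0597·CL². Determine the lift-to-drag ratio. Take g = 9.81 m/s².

L/D = 9.23

Level flight ⇒ L = W = m·g = 63.5 × 9.81 = 622.94 N.
Dynamic pressure q = 0.5 × 0.98 × 27.8² = 378.7 Pa.
CL = 2W/(ρv²S) = 2×622.94/(0.98×27.8²×1.36) = 1.21.
CD = 0.0437 + 0.0597 × 1.21² = 0.131.
L/D = CL/CD = 1.21 / 0.131 = 9.23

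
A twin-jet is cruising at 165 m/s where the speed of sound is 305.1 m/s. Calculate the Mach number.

M = 0.541

M = v/a = 165 / 305.1 = 0.541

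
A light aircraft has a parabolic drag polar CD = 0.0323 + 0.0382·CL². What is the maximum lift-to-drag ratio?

For CD = CD0 + K·CL², (L/D)max occurs at CL* = √(CD0/K) and equals 1/(2√(K·CD0)).
(L/D)max = 1/(2√(0.0382 × 0.0323)) = 1/(2 × 0.03513) = 14.2

(L/D)max = 14.2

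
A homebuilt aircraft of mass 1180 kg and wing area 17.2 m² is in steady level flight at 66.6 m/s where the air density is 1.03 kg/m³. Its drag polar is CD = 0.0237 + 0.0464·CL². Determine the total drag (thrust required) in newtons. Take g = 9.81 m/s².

D = 1090 N

In steady level flight, lift balances weight: W = mg = 1180 × 9.81 = 11576 N.
Dynamic pressure q = 0.5 × 1.03 × 66.6² = 2284 Pa.
CL = W/(q·S) = 11576 / (2284 × 17.2) = 0.2946.
CD = 0.0237 + 0.0464 × 0.2946² = 0.02773.
D = q·S·CD = 2284 × 17.2 × 0.02773 = 1089 N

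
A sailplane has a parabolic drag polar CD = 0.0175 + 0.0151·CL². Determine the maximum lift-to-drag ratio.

(L/D)max = 30.8

For CD = CD0 + K·CL², (L/D)max occurs at CL* = √(CD0/K) and equals 1/(2√(K·CD0)).
(L/D)max = 1/(2√(0.0151 × 0.0175)) = 1/(2 × 0.01626) = 30.8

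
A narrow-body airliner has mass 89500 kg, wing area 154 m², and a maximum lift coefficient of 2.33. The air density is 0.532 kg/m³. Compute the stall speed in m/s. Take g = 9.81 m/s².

At stall, lift equals weight: L = W = m·g = 89500 × 9.81 = 8.78×10^5 N.
From L = ½ρV²S·CL,max = W: V_stall = √(2W/(ρSCL,max)) = √(2·8.78×10^5/(0.532·154·2.33))
V_stall = √9199 = 95.9 m/s

V_stall = 95.9 m/s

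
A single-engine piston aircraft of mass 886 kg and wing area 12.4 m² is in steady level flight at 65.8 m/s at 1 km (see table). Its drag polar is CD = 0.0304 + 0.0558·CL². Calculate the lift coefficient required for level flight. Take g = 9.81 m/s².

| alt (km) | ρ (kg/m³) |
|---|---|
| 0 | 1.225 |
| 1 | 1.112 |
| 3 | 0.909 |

At 1 km, from the table: ρ = 1.112 kg/m³.
Level flight ⇒ L = W = m·g = 886 × 9.81 = 8691.7 N.
Dynamic pressure q = 0.5 × 1.112 × 65.8² = 2407 Pa.
CL = W/(q·S) = 8691.7 / (2407 × 12.4) = 0.2912.

CL = 0.291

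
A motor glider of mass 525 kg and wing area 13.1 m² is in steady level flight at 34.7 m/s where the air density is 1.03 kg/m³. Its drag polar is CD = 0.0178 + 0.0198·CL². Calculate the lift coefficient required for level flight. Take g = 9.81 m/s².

In steady level flight, lift balances weight: W = mg = 525 × 9.81 = 5150.2 N.
q = ½ρv² = ½ × 1.03 × 34.7² = 620.1 Pa.
Required CL = L/(qS) = 5150.2/(620.1·13.1) = 0.634.

CL = 0.634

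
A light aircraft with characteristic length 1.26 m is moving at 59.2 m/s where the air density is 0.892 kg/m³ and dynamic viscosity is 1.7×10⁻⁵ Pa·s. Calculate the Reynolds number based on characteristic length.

Re = 3.91×10^6

Re = ρ·v·c/μ = 0.892 × 59.2 × 1.26 / (1.7×10⁻⁵) = 3.91×10^6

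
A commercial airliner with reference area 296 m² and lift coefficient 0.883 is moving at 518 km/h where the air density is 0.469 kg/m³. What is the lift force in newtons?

Convert speed: v = 518 km/h ÷ 3.6 = 143.9 m/s.
L = ½ρv²S·CL = ½ × 0.469 × 143.9² × 296 × 0.883 = 1.27×10^6 N ≈ 1270 kN

L = 1.27×10^6 N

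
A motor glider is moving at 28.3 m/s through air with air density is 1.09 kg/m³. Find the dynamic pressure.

q = 436 Pa

q = ½ρv² = ½ × 1.09 × 28.3² = 436 Pa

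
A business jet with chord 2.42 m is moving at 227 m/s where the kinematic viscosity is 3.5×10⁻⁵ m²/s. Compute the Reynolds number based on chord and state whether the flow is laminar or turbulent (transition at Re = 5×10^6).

Re = 1.57×10^7 (turbulent)

Re = v·c/ν = 227 × 2.42 / (3.5×10⁻⁵) = 1.57×10^7
Since 1.57×10^7 > 5×10^6, the flow is turbulent.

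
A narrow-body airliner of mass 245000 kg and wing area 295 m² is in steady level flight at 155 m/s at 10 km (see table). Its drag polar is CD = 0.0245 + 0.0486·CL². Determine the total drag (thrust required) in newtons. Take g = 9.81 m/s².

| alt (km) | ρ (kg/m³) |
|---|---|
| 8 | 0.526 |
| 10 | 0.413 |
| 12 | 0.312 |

At 10 km, from the table: ρ = 0.413 kg/m³.
Level flight ⇒ L = W = m·g = 245000 × 9.81 = 2.4034×10^6 N.
q = ½ρv² = ½ × 0.413 × 155² = 4961 Pa.
CL = W/(q·S) = 2.4034×10^6 / (4961 × 295) = 1.642.
CD = 0.0245 + 0.0486 × 1.642² = 0.1556.
D = q·S·CD = 4961 × 295 × 0.1556 = 2.277×10^5 N

D = 2.28×10^5 N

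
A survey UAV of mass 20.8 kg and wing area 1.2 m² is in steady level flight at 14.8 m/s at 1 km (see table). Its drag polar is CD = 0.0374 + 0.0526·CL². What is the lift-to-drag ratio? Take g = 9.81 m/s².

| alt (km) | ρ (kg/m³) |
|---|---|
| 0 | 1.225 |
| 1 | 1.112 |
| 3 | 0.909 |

At 1 km, from the table: ρ = 1.112 kg/m³.
Weight W = mg = 20.8 × 9.81 = 204.05 N; in level flight L = W.
q = ½ρv² = ½ × 1.112 × 14.8² = 121.8 Pa.
CL = 2W/(ρv²S) = 2×204.05/(1.112×14.8²×1.2) = 1.396.
CD = 0.0374 + 0.0526 × 1.396² = 0.1399.
L/D = CL/CD = 1.396 / 0.1399 = 9.98

L/D = 9.98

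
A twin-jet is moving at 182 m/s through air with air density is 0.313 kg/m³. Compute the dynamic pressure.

q = ½ρv² = ½ × 0.313 × 182² = 5180 Pa

q = 5180 Pa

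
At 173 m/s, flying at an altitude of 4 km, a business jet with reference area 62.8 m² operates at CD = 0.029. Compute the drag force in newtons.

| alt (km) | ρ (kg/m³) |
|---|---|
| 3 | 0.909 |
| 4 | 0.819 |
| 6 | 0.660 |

At 4 km, from the table: ρ = 0.819 kg/m³.
D = ½ρv²S·CD = ½ × 0.819 × 173² × 62.8 × 0.029 = 22300 N ≈ 22.3 kN

D = 22300 N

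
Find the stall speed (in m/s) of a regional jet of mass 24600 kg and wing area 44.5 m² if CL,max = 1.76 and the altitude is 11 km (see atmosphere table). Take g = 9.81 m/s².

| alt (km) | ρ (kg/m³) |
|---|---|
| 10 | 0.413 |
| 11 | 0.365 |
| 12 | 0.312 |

V_stall = 130 m/s

At 11 km, from the table: ρ = 0.365 kg/m³.
Stall occurs when L = W at CL,max. W = mg = 24600 × 9.81 = 2.413×10^5 N.
V_stall = √(2W/(ρ·S·CL,max)) = √(2 × 2.413×10^5 / (0.365 × 44.5 × 1.76))
V_stall = √16880 = 130 m/s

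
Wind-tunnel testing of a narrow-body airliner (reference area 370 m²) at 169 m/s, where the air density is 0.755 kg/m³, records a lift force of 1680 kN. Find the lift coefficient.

CL = 0.421

From L = ½ρv²S·CL, rearranging gives CL = 2L/(ρv²S).
CL = 2 × 1.68×10^6 / (0.755 × 169² × 370) = 0.421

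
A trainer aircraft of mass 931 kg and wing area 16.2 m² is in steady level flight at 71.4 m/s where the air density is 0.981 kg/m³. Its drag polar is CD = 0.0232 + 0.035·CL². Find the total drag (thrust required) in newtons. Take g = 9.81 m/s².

Weight W = mg = 931 × 9.81 = 9133.1 N; in level flight L = W.
Dynamic pressure q = 0.5 × 0.981 × 71.4² = 2501 Pa.
CL = W/(q·S) = 9133.1 / (2501 × 16.2) = 0.2255.
CD = 0.0232 + 0.035 × 0.2255² = 0.02498.
D = q·S·CD = 2501 × 16.2 × 0.02498 = 1012 N

D = 1010 N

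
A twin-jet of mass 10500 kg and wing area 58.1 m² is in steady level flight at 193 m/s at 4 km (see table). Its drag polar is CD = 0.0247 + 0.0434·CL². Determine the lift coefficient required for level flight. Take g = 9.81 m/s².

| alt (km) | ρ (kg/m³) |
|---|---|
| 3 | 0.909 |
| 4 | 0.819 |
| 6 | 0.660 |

At 4 km, from the table: ρ = 0.819 kg/m³.
Level flight ⇒ L = W = m·g = 10500 × 9.81 = 1.03×10^5 N.
q = ½ρv² = ½ × 0.819 × 193² = 15250 Pa.
CL = 2W/(ρv²S) = 2×1.03×10^5/(0.819×193²×58.1) = 0.1162.

CL = 0.116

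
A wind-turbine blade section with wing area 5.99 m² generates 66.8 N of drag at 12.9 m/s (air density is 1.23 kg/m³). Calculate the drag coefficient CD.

From D = ½ρv²S·CD, rearranging gives CD = 2D/(ρv²S).
CD = 2 × 66.8 / (1.23 × 12.9² × 5.99) = 0.109

CD = 0.109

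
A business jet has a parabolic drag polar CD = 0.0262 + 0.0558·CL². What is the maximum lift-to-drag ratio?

For CD = CD0 + K·CL², (L/D)max occurs at CL* = √(CD0/K) and equals 1/(2√(K·CD0)).
(L/D)max = 1/(2√(0.0558 × 0.0262)) = 1/(2 × 0.03824) = 13.1

(L/D)max = 13.1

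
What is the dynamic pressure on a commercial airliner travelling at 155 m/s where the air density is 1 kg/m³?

q = ½ρv² = ½ × 1 × 155² = 12000 Pa

q = 12000 Pa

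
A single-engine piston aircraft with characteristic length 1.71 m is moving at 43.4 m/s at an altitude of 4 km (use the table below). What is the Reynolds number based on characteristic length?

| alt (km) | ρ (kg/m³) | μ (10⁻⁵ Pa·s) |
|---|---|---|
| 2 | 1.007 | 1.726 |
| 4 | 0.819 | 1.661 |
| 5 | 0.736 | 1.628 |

Re = 3.66×10^6

At 4 km, from the table: ρ = 0.819 kg/m³, μ = 1.661×10⁻⁵ Pa·s.
Re = ρ·v·c/μ = 0.819 × 43.4 × 1.71 / (1.661×10⁻⁵) = 3.66×10^6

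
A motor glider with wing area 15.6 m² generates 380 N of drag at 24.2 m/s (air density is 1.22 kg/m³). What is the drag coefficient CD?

CD = 0.0682

From D = ½ρv²S·CD, rearranging gives CD = 2D/(ρv²S).
CD = 2 × 380 / (1.22 × 24.2² × 15.6) = 0.0682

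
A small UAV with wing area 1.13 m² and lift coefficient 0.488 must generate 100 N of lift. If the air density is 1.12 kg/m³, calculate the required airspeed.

L = ½ρv²S·CL ⇒ v = √(2L/(ρ·S·CL))
v = √(2 × 100 / (1.12 × 1.13 × 0.488)) = √323.8 = 18 m/s

v = 18 m/s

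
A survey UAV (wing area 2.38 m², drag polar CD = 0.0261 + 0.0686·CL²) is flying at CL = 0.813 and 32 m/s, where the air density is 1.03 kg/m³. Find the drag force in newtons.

D = 89.7 N

CD = 0.0261 + 0.0686 × 0.813² = 0.07144
D = ½ρv²S·CD = ½ × 1.03 × 32² × 2.38 × 0.07144 = 89.7 N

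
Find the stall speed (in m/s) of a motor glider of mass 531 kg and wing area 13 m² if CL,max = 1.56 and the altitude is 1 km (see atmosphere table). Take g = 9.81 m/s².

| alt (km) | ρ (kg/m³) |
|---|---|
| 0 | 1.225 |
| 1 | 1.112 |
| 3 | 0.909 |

V_stall = 21.5 m/s

At 1 km, from the table: ρ = 1.112 kg/m³.
Stall occurs when L = W at CL,max. W = mg = 531 × 9.81 = 5209 N.
From L = ½ρV²S·CL,max = W: V_stall = √(2W/(ρSCL,max)) = √(2·5209/(1.112·13·1.56))
V_stall = √462 = 21.5 m/s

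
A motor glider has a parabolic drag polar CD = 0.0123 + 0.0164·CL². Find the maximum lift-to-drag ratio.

(L/D)max = 35.2

For CD = CD0 + K·CL², (L/D)max occurs at CL* = √(CD0/K) and equals 1/(2√(K·CD0)).
(L/D)max = 1/(2√(0.0164 × 0.0123)) = 1/(2 × 0.0142) = 35.2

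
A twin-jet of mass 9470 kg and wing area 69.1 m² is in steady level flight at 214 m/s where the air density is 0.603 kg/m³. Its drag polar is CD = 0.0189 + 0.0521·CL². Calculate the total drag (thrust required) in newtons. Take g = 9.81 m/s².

Weight W = mg = 9470 × 9.81 = 92901 N; in level flight L = W.
q = ½ρv² = ½ × 0.603 × 214² = 13810 Pa.
CL = 2W/(ρv²S) = 2×92901/(0.603×214²×69.1) = 0.09737.
CD = 0.0189 + 0.0521 × 0.09737² = 0.01939.
D = q·S·CD = 13810 × 69.1 × 0.01939 = 18500 N

D = 18500 N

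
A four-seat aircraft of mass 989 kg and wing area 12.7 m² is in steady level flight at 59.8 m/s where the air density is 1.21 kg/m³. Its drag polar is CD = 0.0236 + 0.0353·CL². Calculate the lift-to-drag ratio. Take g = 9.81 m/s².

Level flight ⇒ L = W = m·g = 989 × 9.81 = 9702.1 N.
q = ½ρv² = ½ × 1.21 × 59.8² = 2164 Pa.
Required CL = L/(qS) = 9702.1/(2164·12.7) = 0.3531.
CD = 0.0236 + 0.0353 × 0.3531² = 0.028.
L/D = CL/CD = 0.3531 / 0.028 = 12.6

L/D = 12.6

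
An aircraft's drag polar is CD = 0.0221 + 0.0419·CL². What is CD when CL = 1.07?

CD = 0.0701

CD = 0.0221 + 0.0419 × 1.07² = 0.0221 + 0.04797 = 0.0701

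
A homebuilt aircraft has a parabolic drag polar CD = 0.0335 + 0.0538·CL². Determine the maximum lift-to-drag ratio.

For CD = CD0 + K·CL², (L/D)max occurs at CL* = √(CD0/K) and equals 1/(2√(K·CD0)).
(L/D)max = 1/(2√(0.0538 × 0.0335)) = 1/(2 × 0.04245) = 11.8

(L/D)max = 11.8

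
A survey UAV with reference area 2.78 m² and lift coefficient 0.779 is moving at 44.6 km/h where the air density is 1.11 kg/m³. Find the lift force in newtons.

L = 184 N

Convert speed: v = 44.6 km/h ÷ 3.6 = 12.39 m/s.
Dynamic pressure q = ½ρv² = ½ × 1.11 × 12.39² = 85.18 Pa.
L = q·S·CL = 85.18 × 2.78 × 0.779 = 184 N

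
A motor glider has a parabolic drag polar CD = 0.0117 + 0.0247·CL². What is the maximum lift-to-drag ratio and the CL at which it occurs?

For CD = CD0 + K·CL², (L/D)max occurs at CL* = √(CD0/K) and equals 1/(2√(K·CD0)).
(L/D)max = 1/(2√(0.0247 × 0.0117)) = 1/(2 × 0.017) = 29.4
CL* = √(0.0117/0.0247) = 0.688

(L/D)max = 29.4, at CL = 0.688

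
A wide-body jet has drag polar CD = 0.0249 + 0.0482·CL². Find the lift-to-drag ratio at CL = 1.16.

L/D = 12.9

CD = 0.0249 + 0.0482 × 1.16² = 0.08976
L/D = CL/CD = 1.16 / 0.08976 = 12.9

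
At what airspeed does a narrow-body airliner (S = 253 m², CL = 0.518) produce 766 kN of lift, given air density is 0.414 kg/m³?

L = ½ρv²S·CL ⇒ v = √(2L/(ρ·S·CL))
v = √(2 × 7.66×10^5 / (0.414 × 253 × 0.518)) = √28240 = 168 m/s

v = 168 m/s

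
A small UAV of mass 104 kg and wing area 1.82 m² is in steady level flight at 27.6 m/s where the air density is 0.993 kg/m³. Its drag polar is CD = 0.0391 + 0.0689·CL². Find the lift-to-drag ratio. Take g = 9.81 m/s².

L/D = 7.78

Level flight ⇒ L = W = m·g = 104 × 9.81 = 1020.2 N.
Dynamic pressure q = 0.5 × 0.993 × 27.6² = 378.2 Pa.
Required CL = L/(qS) = 1020.2/(378.2·1.82) = 1.482.
CD = 0.0391 + 0.0689 × 1.482² = 0.1905.
L/D = CL/CD = 1.482 / 0.1905 = 7.78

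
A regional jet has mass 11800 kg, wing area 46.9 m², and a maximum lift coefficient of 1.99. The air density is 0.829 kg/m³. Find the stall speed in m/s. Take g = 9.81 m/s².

At stall, lift equals weight: L = W = m·g = 11800 × 9.81 = 1.158×10^5 N.
V_stall = √(2W/(ρ·S·CL,max)) = √(2 × 1.158×10^5 / (0.829 × 46.9 × 1.99))
V_stall = √2992 = 54.7 m/s

V_stall = 54.7 m/s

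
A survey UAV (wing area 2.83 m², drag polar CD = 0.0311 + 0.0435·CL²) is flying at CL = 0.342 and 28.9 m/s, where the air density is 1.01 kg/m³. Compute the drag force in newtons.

D = 43.2 N

CD = 0.0311 + 0.0435 × 0.342² = 0.03619
D = ½ρv²S·CD = ½ × 1.01 × 28.9² × 2.83 × 0.03619 = 43.2 N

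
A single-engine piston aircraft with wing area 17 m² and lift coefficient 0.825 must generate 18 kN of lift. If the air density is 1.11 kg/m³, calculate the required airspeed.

L = ½ρv²S·CL ⇒ v = √(2L/(ρ·S·CL))
v = √(2 × 18000 / (1.11 × 17 × 0.825)) = √2312 = 48.1 m/s

v = 48.1 m/s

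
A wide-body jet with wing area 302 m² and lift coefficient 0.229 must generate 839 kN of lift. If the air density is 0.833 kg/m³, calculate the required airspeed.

L = ½ρv²S·CL ⇒ v = √(2L/(ρ·S·CL))
v = √(2 × 8.39×10^5 / (0.833 × 302 × 0.229)) = √29130 = 171 m/s

v = 171 m/s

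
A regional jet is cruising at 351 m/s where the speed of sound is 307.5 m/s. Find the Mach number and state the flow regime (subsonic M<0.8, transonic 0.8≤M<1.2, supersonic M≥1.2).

M = v/a = 351 / 307.5 = 1.14
M = 1.14 → transonic.

M = 1.14 (transonic)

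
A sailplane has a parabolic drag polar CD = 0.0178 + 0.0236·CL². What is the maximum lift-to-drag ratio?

(L/D)max = 24.4

For CD = CD0 + K·CL², (L/D)max occurs at CL* = √(CD0/K) and equals 1/(2√(K·CD0)).
(L/D)max = 1/(2√(0.0236 × 0.0178)) = 1/(2 × 0.0205) = 24.4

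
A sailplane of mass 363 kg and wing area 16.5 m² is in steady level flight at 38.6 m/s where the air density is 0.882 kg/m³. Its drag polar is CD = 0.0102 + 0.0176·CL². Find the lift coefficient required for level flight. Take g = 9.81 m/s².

In steady level flight, lift balances weight: W = mg = 363 × 9.81 = 3561 N.
q = ½ρv² = ½ × 0.882 × 38.6² = 657.1 Pa.
CL = 2W/(ρv²S) = 2×3561/(0.882×38.6²×16.5) = 0.3285.

CL = 0.328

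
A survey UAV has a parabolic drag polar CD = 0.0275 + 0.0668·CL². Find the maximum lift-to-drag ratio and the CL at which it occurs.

(L/D)max = 11.7, at CL = 0.642

For CD = CD0 + K·CL², (L/D)max occurs at CL* = √(CD0/K) and equals 1/(2√(K·CD0)).
(L/D)max = 1/(2√(0.0668 × 0.0275)) = 1/(2 × 0.04286) = 11.7
CL* = √(0.0275/0.0668) = 0.642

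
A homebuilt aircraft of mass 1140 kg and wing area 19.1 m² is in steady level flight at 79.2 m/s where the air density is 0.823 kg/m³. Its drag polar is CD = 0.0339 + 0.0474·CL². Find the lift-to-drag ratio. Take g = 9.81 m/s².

Level flight ⇒ L = W = m·g = 1140 × 9.81 = 11183 N.
q = ½ρv² = ½ × 0.823 × 79.2² = 2581 Pa.
CL = W/(q·S) = 11183 / (2581 × 19.1) = 0.2268.
CD = 0.0339 + 0.0474 × 0.2268² = 0.03634.
L/D = CL/CD = 0.2268 / 0.03634 = 6.24

L/D = 6.24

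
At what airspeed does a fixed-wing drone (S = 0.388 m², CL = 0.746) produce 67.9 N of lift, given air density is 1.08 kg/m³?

L = ½ρv²S·CL ⇒ v = √(2L/(ρ·S·CL))
v = √(2 × 67.9 / (1.08 × 0.388 × 0.746)) = √434.4 = 20.8 m/s

v = 20.8 m/s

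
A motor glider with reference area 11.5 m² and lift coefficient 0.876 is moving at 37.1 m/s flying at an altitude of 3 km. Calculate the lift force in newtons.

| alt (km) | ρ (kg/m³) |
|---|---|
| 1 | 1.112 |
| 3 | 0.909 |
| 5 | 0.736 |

At 3 km, from the table: ρ = 0.909 kg/m³.
L = ½ρv²S·CL = ½ × 0.909 × 37.1² × 11.5 × 0.876 = 6300 N ≈ 6.3 kN

L = 6300 N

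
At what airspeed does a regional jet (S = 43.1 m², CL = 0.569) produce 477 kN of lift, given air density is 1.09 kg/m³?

L = ½ρv²S·CL ⇒ v = √(2L/(ρ·S·CL))
v = √(2 × 4.77×10^5 / (1.09 × 43.1 × 0.569)) = √35690 = 189 m/s

v = 189 m/s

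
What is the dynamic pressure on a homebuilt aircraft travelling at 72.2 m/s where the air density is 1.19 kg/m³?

q = ½ρv² = ½ × 1.19 × 72.2² = 3100 Pa

q = 3100 Pa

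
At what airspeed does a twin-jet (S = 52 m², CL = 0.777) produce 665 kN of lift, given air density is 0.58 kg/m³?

L = ½ρv²S·CL ⇒ v = √(2L/(ρ·S·CL))
v = √(2 × 6.65×10^5 / (0.58 × 52 × 0.777)) = √56750 = 238 m/s

v = 238 m/s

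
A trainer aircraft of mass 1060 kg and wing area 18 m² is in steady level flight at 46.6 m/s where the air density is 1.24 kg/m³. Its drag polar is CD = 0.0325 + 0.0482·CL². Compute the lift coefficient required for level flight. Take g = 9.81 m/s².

CL = 0.429

Weight W = mg = 1060 × 9.81 = 10399 N; in level flight L = W.
q = ½ρv² = ½ × 1.24 × 46.6² = 1346 Pa.
Required CL = L/(qS) = 10399/(1346·18) = 0.4291.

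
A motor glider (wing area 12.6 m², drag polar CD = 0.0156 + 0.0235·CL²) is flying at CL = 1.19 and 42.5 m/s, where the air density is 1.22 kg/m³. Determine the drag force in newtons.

D = 679 N

CD = 0.0156 + 0.0235 × 1.19² = 0.04888
D = ½ρv²S·CD = ½ × 1.22 × 42.5² × 12.6 × 0.04888 = 679 N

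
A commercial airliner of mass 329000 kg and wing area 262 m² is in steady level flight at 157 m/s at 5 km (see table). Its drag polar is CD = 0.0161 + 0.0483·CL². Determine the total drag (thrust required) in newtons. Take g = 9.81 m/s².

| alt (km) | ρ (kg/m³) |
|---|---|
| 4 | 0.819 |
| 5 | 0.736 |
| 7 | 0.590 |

At 5 km, from the table: ρ = 0.736 kg/m³.
Weight W = mg = 329000 × 9.81 = 3.2275×10^6 N; in level flight L = W.
Dynamic pressure q = 0.5 × 0.736 × 157² = 9071 Pa.
CL = 2W/(ρv²S) = 2×3.2275×10^6/(0.736×157²×262) = 1.358.
CD = 0.0161 + 0.0483 × 1.358² = 0.1052.
D = q·S·CD = 9071 × 262 × 0.1052 = 2.5×10^5 N

D = 2.5×10^5 N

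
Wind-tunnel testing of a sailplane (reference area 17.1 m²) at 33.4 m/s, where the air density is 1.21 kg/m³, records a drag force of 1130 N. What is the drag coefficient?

CD = 0.0979

From D = ½ρv²S·CD, rearranging gives CD = 2D/(ρv²S).
CD = 2 × 1130 / (1.21 × 33.4² × 17.1) = 0.0979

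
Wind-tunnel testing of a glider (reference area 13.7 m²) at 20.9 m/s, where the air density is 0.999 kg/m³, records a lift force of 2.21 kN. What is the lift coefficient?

From L = ½ρv²S·CL, rearranging gives CL = 2L/(ρv²S).
CL = 2 × 2210 / (0.999 × 20.9² × 13.7) = 0.739

CL = 0.739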